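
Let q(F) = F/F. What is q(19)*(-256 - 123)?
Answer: -379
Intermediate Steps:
q(F) = 1
q(19)*(-256 - 123) = 1*(-256 - 123) = 1*(-379) = -379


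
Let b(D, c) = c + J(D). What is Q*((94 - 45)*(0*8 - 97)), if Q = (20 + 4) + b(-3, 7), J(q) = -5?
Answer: -123578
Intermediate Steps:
b(D, c) = -5 + c (b(D, c) = c - 5 = -5 + c)
Q = 26 (Q = (20 + 4) + (-5 + 7) = 24 + 2 = 26)
Q*((94 - 45)*(0*8 - 97)) = 26*((94 - 45)*(0*8 - 97)) = 26*(49*(0 - 97)) = 26*(49*(-97)) = 26*(-4753) = -123578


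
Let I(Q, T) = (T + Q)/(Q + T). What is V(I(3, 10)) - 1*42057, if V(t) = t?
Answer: -42056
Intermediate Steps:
I(Q, T) = 1 (I(Q, T) = (Q + T)/(Q + T) = 1)
V(I(3, 10)) - 1*42057 = 1 - 1*42057 = 1 - 42057 = -42056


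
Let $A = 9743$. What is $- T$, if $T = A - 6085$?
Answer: $-3658$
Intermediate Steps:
$T = 3658$ ($T = 9743 - 6085 = 3658$)
$- T = \left(-1\right) 3658 = -3658$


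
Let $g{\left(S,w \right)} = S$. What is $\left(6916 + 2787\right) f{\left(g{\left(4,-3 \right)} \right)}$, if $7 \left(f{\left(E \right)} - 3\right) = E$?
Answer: $\frac{242575}{7} \approx 34654.0$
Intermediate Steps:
$f{\left(E \right)} = 3 + \frac{E}{7}$
$\left(6916 + 2787\right) f{\left(g{\left(4,-3 \right)} \right)} = \left(6916 + 2787\right) \left(3 + \frac{1}{7} \cdot 4\right) = 9703 \left(3 + \frac{4}{7}\right) = 9703 \cdot \frac{25}{7} = \frac{242575}{7}$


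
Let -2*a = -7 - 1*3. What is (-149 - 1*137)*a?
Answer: -1430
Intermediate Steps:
a = 5 (a = -(-7 - 1*3)/2 = -(-7 - 3)/2 = -1/2*(-10) = 5)
(-149 - 1*137)*a = (-149 - 1*137)*5 = (-149 - 137)*5 = -286*5 = -1430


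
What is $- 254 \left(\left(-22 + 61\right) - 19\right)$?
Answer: $-5080$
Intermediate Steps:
$- 254 \left(\left(-22 + 61\right) - 19\right) = - 254 \left(39 - 19\right) = \left(-254\right) 20 = -5080$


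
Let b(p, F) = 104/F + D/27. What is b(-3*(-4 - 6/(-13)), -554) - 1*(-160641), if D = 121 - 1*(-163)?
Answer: 1201511303/7479 ≈ 1.6065e+5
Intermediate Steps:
D = 284 (D = 121 + 163 = 284)
b(p, F) = 284/27 + 104/F (b(p, F) = 104/F + 284/27 = 284/27 + 104/F)
b(-3*(-4 - 6/(-13)), -554) - 1*(-160641) = (284/27 + 104/(-554)) - 1*(-160641) = (284/27 + 104*(-1/554)) + 160641 = (284/27 - 52/277) + 160641 = 77264/7479 + 160641 = 1201511303/7479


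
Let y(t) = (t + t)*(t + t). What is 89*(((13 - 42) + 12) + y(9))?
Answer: 27323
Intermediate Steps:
y(t) = 4*t² (y(t) = (2*t)*(2*t) = 4*t²)
89*(((13 - 42) + 12) + y(9)) = 89*(((13 - 42) + 12) + 4*9²) = 89*((-29 + 12) + 4*81) = 89*(-17 + 324) = 89*307 = 27323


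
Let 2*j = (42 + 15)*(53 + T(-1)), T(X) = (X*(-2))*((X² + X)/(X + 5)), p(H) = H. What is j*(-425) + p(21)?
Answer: -1283883/2 ≈ -6.4194e+5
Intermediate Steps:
T(X) = -2*X*(X + X²)/(5 + X) (T(X) = (-2*X)*((X + X²)/(5 + X)) = -2*X*(X + X²)/(5 + X))
j = 3021/2 (j = ((42 + 15)*(53 + 2*(-1)²*(-1 - 1*(-1))/(5 - 1)))/2 = (57*(53 + 2*1*(-1 + 1)/4))/2 = (57*(53 + 2*1*(¼)*0))/2 = (57*(53 + 0))/2 = (57*53)/2 = (½)*3021 = 3021/2 ≈ 1510.5)
j*(-425) + p(21) = (3021/2)*(-425) + 21 = -1283925/2 + 21 = -1283883/2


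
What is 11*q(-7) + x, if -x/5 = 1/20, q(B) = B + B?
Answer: -617/4 ≈ -154.25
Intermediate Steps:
q(B) = 2*B
x = -¼ (x = -5/20 = -5*1/20 = -¼ ≈ -0.25000)
11*q(-7) + x = 11*(2*(-7)) - ¼ = 11*(-14) - ¼ = -154 - ¼ = -617/4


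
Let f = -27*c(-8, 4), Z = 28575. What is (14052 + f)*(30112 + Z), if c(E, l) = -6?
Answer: 834177018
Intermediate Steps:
f = 162 (f = -27*(-6) = 162)
(14052 + f)*(30112 + Z) = (14052 + 162)*(30112 + 28575) = 14214*58687 = 834177018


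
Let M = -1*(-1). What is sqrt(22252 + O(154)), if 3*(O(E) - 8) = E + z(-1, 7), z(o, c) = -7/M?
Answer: sqrt(22309) ≈ 149.36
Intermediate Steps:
M = 1
z(o, c) = -7 (z(o, c) = -7/1 = -7*1 = -7)
O(E) = 17/3 + E/3 (O(E) = 8 + (E - 7)/3 = 8 + (-7 + E)/3 = 8 + (-7/3 + E/3) = 17/3 + E/3)
sqrt(22252 + O(154)) = sqrt(22252 + (17/3 + (1/3)*154)) = sqrt(22252 + (17/3 + 154/3)) = sqrt(22252 + 57) = sqrt(22309)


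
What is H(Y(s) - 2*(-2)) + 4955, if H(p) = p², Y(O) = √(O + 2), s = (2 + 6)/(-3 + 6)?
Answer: 14927/3 + 8*√42/3 ≈ 4992.9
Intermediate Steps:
s = 8/3 ≈ 2.6667
Y(O) = √(2 + O)
H(Y(s) - 2*(-2)) + 4955 = (√(2 + 8/3) - 2*(-2))² + 4955 = (√(14/3) + 4)² + 4955 = (√42/3 + 4)² + 4955 = (4 + √42/3)² + 4955 = 4955 + (4 + √42/3)²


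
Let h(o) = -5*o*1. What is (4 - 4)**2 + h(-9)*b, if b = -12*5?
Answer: -2700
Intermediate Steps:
h(o) = -5*o
b = -60
(4 - 4)**2 + h(-9)*b = (4 - 4)**2 - 5*(-9)*(-60) = 0**2 + 45*(-60) = 0 - 2700 = -2700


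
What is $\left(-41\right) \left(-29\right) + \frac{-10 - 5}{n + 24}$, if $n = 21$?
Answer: $\frac{3566}{3} \approx 1188.7$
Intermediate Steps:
$\left(-41\right) \left(-29\right) + \frac{-10 - 5}{n + 24} = \left(-41\right) \left(-29\right) + \frac{-10 - 5}{21 + 24} = 1189 - \frac{15}{45} = 1189 - \frac{1}{3} = \frac{3566}{3}$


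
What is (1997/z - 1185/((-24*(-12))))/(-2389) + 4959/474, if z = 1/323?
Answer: -4702331083/18118176 ≈ -259.54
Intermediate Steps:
z = 1/323 ≈ 0.0030960
(1997/z - 1185/((-24*(-12))))/(-2389) + 4959/474 = (1997/(1/323) - 1185/((-24*(-12))))/(-2389) + 4959/474 = (1997*323 - 1185/288)*(-1/2389) + 4959*(1/474) = (645031 - 1185*1/288)*(-1/2389) + 1653/158 = (645031 - 395/96)*(-1/2389) + 1653/158 = (61922581/96)*(-1/2389) + 1653/158 = -61922581/229344 + 1653/158 = -4702331083/18118176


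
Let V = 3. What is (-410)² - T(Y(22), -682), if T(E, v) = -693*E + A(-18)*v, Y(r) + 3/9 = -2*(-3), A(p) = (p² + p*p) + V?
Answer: 616009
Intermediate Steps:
A(p) = 3 + 2*p² (A(p) = (p² + p*p) + 3 = (p² + p²) + 3 = 2*p² + 3 = 3 + 2*p²)
Y(r) = 17/3 (Y(r) = -⅓ - 2*(-3) = -⅓ + 6 = 17/3)
T(E, v) = -693*E + 651*v (T(E, v) = -693*E + (3 + 2*(-18)²)*v = -693*E + (3 + 2*324)*v = -693*E + (3 + 648)*v = -693*E + 651*v)
(-410)² - T(Y(22), -682) = (-410)² - (-693*17/3 + 651*(-682)) = 168100 - (-3927 - 443982) = 168100 - 1*(-447909) = 168100 + 447909 = 616009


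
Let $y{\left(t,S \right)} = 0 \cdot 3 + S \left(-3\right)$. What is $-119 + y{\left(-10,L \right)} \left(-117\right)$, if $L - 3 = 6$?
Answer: $3040$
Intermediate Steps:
$L = 9$ ($L = 3 + 6 = 9$)
$y{\left(t,S \right)} = - 3 S$ ($y{\left(t,S \right)} = 0 - 3 S = - 3 S$)
$-119 + y{\left(-10,L \right)} \left(-117\right) = -119 + \left(-3\right) 9 \left(-117\right) = -119 - -3159 = -119 + 3159 = 3040$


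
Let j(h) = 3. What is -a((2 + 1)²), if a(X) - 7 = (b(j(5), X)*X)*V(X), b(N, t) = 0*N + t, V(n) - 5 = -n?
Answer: 317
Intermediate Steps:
V(n) = 5 - n
b(N, t) = t (b(N, t) = 0 + t = t)
a(X) = 7 + X²*(5 - X) (a(X) = 7 + (X*X)*(5 - X) = 7 + X²*(5 - X))
-a((2 + 1)²) = -(7 + ((2 + 1)²)²*(5 - (2 + 1)²)) = -(7 + (3²)²*(5 - 1*3²)) = -(7 + 9²*(5 - 1*9)) = -(7 + 81*(5 - 9)) = -(7 + 81*(-4)) = -(7 - 324) = -1*(-317) = 317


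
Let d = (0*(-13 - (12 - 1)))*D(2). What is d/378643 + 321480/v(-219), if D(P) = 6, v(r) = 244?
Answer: 80370/61 ≈ 1317.5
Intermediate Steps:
d = 0 (d = (0*(-13 - (12 - 1)))*6 = (0*(-13 - 1*11))*6 = (0*(-13 - 11))*6 = (0*(-24))*6 = 0*6 = 0)
d/378643 + 321480/v(-219) = 0/378643 + 321480/244 = 0*(1/378643) + 321480*(1/244) = 0 + 80370/61 = 80370/61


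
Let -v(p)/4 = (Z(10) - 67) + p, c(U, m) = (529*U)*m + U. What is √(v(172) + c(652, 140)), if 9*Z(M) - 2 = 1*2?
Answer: 2*√108646538/3 ≈ 6948.9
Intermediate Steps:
Z(M) = 4/9 (Z(M) = 2/9 + (1*2)/9 = 2/9 + (⅑)*2 = 2/9 + 2/9 = 4/9)
c(U, m) = U + 529*U*m (c(U, m) = 529*U*m + U = U + 529*U*m)
v(p) = 2396/9 - 4*p (v(p) = -4*((4/9 - 67) + p) = -4*(-599/9 + p) = 2396/9 - 4*p)
√(v(172) + c(652, 140)) = √((2396/9 - 4*172) + 652*(1 + 529*140)) = √((2396/9 - 688) + 652*(1 + 74060)) = √(-3796/9 + 652*74061) = √(-3796/9 + 48287772) = √(434586152/9) = 2*√108646538/3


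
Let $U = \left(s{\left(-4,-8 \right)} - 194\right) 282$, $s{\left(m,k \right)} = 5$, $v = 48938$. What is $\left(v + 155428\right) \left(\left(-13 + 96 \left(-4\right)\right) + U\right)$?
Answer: $-10973432370$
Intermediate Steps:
$U = -53298$ ($U = \left(5 - 194\right) 282 = \left(-189\right) 282 = -53298$)
$\left(v + 155428\right) \left(\left(-13 + 96 \left(-4\right)\right) + U\right) = \left(48938 + 155428\right) \left(\left(-13 + 96 \left(-4\right)\right) - 53298\right) = 204366 \left(\left(-13 - 384\right) - 53298\right) = 204366 \left(-397 - 53298\right) = 204366 \left(-53695\right) = -10973432370$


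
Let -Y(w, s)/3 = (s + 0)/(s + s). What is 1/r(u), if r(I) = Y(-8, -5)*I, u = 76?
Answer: -1/114 ≈ -0.0087719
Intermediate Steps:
Y(w, s) = -3/2 (Y(w, s) = -3*(s + 0)/(s + s) = -3*s/(2*s) = -3*s*1/(2*s) = -3*½ = -3/2)
r(I) = -3*I/2
1/r(u) = 1/(-3/2*76) = 1/(-114) = -1/114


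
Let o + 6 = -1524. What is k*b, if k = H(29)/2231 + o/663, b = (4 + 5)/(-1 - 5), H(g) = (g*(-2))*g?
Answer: 133194/29003 ≈ 4.5924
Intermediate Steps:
o = -1530 (o = -6 - 1524 = -1530)
H(g) = -2*g**2 (H(g) = (-2*g)*g = -2*g**2)
b = -3/2 (b = 9/(-6) = 9*(-1/6) = -3/2 ≈ -1.5000)
k = -88796/29003 (k = -2*29**2/2231 - 1530/663 = -2*841*(1/2231) - 1530*1/663 = -1682*1/2231 - 30/13 = -1682/2231 - 30/13 = -88796/29003 ≈ -3.0616)
k*b = -88796/29003*(-3/2) = 133194/29003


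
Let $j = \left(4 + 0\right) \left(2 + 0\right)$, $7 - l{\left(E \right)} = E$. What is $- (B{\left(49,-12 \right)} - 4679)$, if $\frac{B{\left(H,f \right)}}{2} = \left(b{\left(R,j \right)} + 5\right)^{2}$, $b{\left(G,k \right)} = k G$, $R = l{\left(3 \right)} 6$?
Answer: $-72939$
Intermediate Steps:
$l{\left(E \right)} = 7 - E$
$R = 24$ ($R = \left(7 - 3\right) 6 = 4 \cdot 6 = 24$)
$j = 8$ ($j = 4 \cdot 2 = 8$)
$b{\left(G,k \right)} = G k$
$B{\left(H,f \right)} = 77618$ ($B{\left(H,f \right)} = 2 \left(24 \cdot 8 + 5\right)^{2} = 2 \left(192 + 5\right)^{2} = 2 \cdot 197^{2} = 2 \cdot 38809 = 77618$)
$- (B{\left(49,-12 \right)} - 4679) = - (77618 - 4679) = \left(-1\right) 72939 = -72939$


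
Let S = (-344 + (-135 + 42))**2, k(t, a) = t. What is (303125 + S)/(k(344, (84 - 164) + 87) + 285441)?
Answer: 494094/285785 ≈ 1.7289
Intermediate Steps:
S = 190969 (S = (-344 - 93)**2 = (-437)**2 = 190969)
(303125 + S)/(k(344, (84 - 164) + 87) + 285441) = (303125 + 190969)/(344 + 285441) = 494094/285785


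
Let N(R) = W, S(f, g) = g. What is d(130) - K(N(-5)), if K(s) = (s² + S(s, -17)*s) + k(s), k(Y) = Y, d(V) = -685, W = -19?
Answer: -1350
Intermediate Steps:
N(R) = -19
K(s) = s² - 16*s (K(s) = (s² - 17*s) + s = s² - 16*s)
d(130) - K(N(-5)) = -685 - (-19)*(-16 - 19) = -685 - (-19)*(-35) = -685 - 1*665 = -685 - 665 = -1350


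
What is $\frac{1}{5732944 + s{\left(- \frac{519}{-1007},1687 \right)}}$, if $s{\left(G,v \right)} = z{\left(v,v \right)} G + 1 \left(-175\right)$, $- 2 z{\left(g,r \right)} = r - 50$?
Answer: $\frac{2014}{11544947163} \approx 1.7445 \cdot 10^{-7}$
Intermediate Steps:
$z{\left(g,r \right)} = 25 - \frac{r}{2}$ ($z{\left(g,r \right)} = - \frac{r - 50}{2} = - \frac{-50 + r}{2} = 25 - \frac{r}{2}$)
$s{\left(G,v \right)} = -175 + G \left(25 - \frac{v}{2}\right)$ ($s{\left(G,v \right)} = \left(25 - \frac{v}{2}\right) G + 1 \left(-175\right) = G \left(25 - \frac{v}{2}\right) - 175 = -175 + G \left(25 - \frac{v}{2}\right)$)
$\frac{1}{5732944 + s{\left(- \frac{519}{-1007},1687 \right)}} = \frac{1}{5732944 - \left(175 + \frac{- \frac{519}{-1007} \left(-50 + 1687\right)}{2}\right)} = \frac{1}{5732944 - \left(175 + \frac{1}{2} \left(\left(-519\right) \left(- \frac{1}{1007}\right)\right) 1637\right)} = \frac{1}{5732944 - \left(175 + \frac{519}{2014} \cdot 1637\right)} = \frac{1}{5732944 - \frac{1202053}{2014}} = \frac{1}{\frac{11544947163}{2014}} = \frac{2014}{11544947163}$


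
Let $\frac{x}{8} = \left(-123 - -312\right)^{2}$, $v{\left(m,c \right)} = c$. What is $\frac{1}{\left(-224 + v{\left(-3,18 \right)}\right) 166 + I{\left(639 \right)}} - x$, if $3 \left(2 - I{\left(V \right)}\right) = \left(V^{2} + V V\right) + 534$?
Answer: $- \frac{87612468049}{306586} \approx -2.8577 \cdot 10^{5}$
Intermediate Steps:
$I{\left(V \right)} = -176 - \frac{2 V^{2}}{3}$ ($I{\left(V \right)} = 2 - \frac{\left(V^{2} + V V\right) + 534}{3} = 2 - \frac{\left(V^{2} + V^{2}\right) + 534}{3} = 2 - \frac{2 V^{2} + 534}{3} = 2 - \frac{534 + 2 V^{2}}{3} = 2 - \left(178 + \frac{2 V^{2}}{3}\right) = -176 - \frac{2 V^{2}}{3}$)
$x = 285768$ ($x = 8 \left(-123 - -312\right)^{2} = 8 \left(-123 + 312\right)^{2} = 8 \cdot 189^{2} = 8 \cdot 35721 = 285768$)
$\frac{1}{\left(-224 + v{\left(-3,18 \right)}\right) 166 + I{\left(639 \right)}} - x = \frac{1}{\left(-224 + 18\right) 166 - \left(176 + \frac{2 \cdot 639^{2}}{3}\right)} - 285768 = \frac{1}{\left(-206\right) 166 - 272390} - 285768 = \frac{1}{-34196 - 272390} - 285768 = \frac{1}{-306586} - 285768 = - \frac{1}{306586} - 285768 = - \frac{87612468049}{306586}$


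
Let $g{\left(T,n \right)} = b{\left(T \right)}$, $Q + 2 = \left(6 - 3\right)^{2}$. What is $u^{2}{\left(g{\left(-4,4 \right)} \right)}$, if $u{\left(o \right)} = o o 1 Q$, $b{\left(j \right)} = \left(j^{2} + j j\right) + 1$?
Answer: $58110129$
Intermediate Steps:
$Q = 7$ ($Q = -2 + \left(6 - 3\right)^{2} = -2 + 3^{2} = -2 + 9 = 7$)
$b{\left(j \right)} = 1 + 2 j^{2}$ ($b{\left(j \right)} = \left(j^{2} + j^{2}\right) + 1 = 2 j^{2} + 1 = 1 + 2 j^{2}$)
$g{\left(T,n \right)} = 1 + 2 T^{2}$
$u{\left(o \right)} = 7 o^{2}$ ($u{\left(o \right)} = o o 1 \cdot 7 = o^{2} \cdot 1 \cdot 7 = o^{2} \cdot 7 = 7 o^{2}$)
$u^{2}{\left(g{\left(-4,4 \right)} \right)} = \left(7 \left(1 + 2 \left(-4\right)^{2}\right)^{2}\right)^{2} = \left(7 \left(1 + 2 \cdot 16\right)^{2}\right)^{2} = \left(7 \left(1 + 32\right)^{2}\right)^{2} = \left(7 \cdot 33^{2}\right)^{2} = \left(7 \cdot 1089\right)^{2} = 7623^{2} = 58110129$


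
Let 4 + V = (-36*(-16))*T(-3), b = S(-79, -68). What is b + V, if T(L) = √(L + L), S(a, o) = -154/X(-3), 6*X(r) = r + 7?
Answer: -235 + 576*I*√6 ≈ -235.0 + 1410.9*I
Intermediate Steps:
X(r) = 7/6 + r/6 (X(r) = (r + 7)/6 = (7 + r)/6 = 7/6 + r/6)
S(a, o) = -231 (S(a, o) = -154/(7/6 + (⅙)*(-3)) = -154/(7/6 - ½) = -154/⅔ = -154*3/2 = -231)
T(L) = √2*√L (T(L) = √(2*L) = √2*√L)
b = -231
V = -4 + 576*I*√6 (V = -4 + (-36*(-16))*(√2*√(-3)) = -4 + 576*(√2*(I*√3)) = -4 + 576*(I*√6) = -4 + 576*I*√6 ≈ -4.0 + 1410.9*I)
b + V = -231 + (-4 + 576*I*√6) = -235 + 576*I*√6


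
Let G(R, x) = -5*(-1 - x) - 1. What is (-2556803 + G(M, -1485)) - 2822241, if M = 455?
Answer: -5386465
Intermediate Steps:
G(R, x) = 4 + 5*x (G(R, x) = (5 + 5*x) - 1 = 4 + 5*x)
(-2556803 + G(M, -1485)) - 2822241 = (-2556803 + (4 + 5*(-1485))) - 2822241 = (-2556803 + (4 - 7425)) - 2822241 = (-2556803 - 7421) - 2822241 = -2564224 - 2822241 = -5386465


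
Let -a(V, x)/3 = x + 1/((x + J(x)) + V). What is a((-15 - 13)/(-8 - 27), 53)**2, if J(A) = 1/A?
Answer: 571764334801/22600516 ≈ 25299.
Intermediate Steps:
a(V, x) = -3*x - 3/(V + x + 1/x) (a(V, x) = -3*(x + 1/((x + 1/x) + V)) = -3*(x + 1/(V + x + 1/x)) = -3*x - 3/(V + x + 1/x))
a((-15 - 13)/(-8 - 27), 53)**2 = (-3*53*(2 + 53**2 + ((-15 - 13)/(-8 - 27))*53)/(1 + 53*((-15 - 13)/(-8 - 27) + 53)))**2 = (-3*53*(2 + 2809 - 28/(-35)*53)/(1 + 53*(-28/(-35) + 53)))**2 = (-3*53*(2 + 2809 - 28*(-1/35)*53)/(1 + 53*(-28*(-1/35) + 53)))**2 = (-3*53*(2 + 2809 + (4/5)*53)/(1 + 53*(4/5 + 53)))**2 = (-3*53*(2 + 2809 + 212/5)/(1 + 53*(269/5)))**2 = (-3*53*14267/5/(1 + 14257/5))**2 = (-3*53*14267/5/14262/5)**2 = (-3*53*5/14262*14267/5)**2 = (-756151/4754)**2 = 571764334801/22600516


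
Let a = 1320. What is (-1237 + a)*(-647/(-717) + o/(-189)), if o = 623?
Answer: -1282184/6453 ≈ -198.70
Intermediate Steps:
(-1237 + a)*(-647/(-717) + o/(-189)) = (-1237 + 1320)*(-647/(-717) + 623/(-189)) = 83*(-647*(-1/717) + 623*(-1/189)) = 83*(647/717 - 89/27) = 83*(-15448/6453) = -1282184/6453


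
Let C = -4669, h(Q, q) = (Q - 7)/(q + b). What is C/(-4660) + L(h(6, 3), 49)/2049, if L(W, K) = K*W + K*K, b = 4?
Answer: 6907607/3182780 ≈ 2.1703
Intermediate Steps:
h(Q, q) = (-7 + Q)/(4 + q) (h(Q, q) = (Q - 7)/(q + 4) = (-7 + Q)/(4 + q))
L(W, K) = K² + K*W (L(W, K) = K*W + K² = K² + K*W)
C/(-4660) + L(h(6, 3), 49)/2049 = -4669/(-4660) + (49*(49 + (-7 + 6)/(4 + 3)))/2049 = -4669*(-1/4660) + (49*(49 - 1/7))*(1/2049) = 4669/4660 + (49*(49 + (⅐)*(-1)))*(1/2049) = 4669/4660 + (49*(49 - ⅐))*(1/2049) = 4669/4660 + (49*(342/7))*(1/2049) = 4669/4660 + 2394*(1/2049) = 4669/4660 + 798/683 = 6907607/3182780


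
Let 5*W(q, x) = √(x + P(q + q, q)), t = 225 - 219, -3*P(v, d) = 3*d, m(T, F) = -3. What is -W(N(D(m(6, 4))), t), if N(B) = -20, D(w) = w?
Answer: -√26/5 ≈ -1.0198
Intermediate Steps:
P(v, d) = -d
t = 6
W(q, x) = √(x - q)/5
-W(N(D(m(6, 4))), t) = -√(6 - 1*(-20))/5 = -√(6 + 20)/5 = -√26/5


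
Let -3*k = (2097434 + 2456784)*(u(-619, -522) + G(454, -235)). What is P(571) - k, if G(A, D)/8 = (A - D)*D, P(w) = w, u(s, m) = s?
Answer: -5901988718989/3 ≈ -1.9673e+12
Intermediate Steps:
G(A, D) = 8*D*(A - D) (G(A, D) = 8*((A - D)*D) = 8*(D*(A - D)) = 8*D*(A - D))
k = 5901988720702/3 (k = -(2097434 + 2456784)*(-619 + 8*(-235)*(454 - 1*(-235)))/3 = -4554218*(-619 + 8*(-235)*(454 + 235))/3 = -4554218*(-619 + 8*(-235)*689)/3 = -4554218*(-619 - 1295320)/3 = -4554218*(-1295939)/3 = -1/3*(-5901988720702) = 5901988720702/3 ≈ 1.9673e+12)
P(571) - k = 571 - 1*5901988720702/3 = 571 - 5901988720702/3 = -5901988718989/3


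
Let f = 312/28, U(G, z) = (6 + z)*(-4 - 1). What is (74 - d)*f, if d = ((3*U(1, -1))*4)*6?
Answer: 146172/7 ≈ 20882.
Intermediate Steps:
U(G, z) = -30 - 5*z (U(G, z) = (6 + z)*(-5) = -30 - 5*z)
d = -1800 (d = ((3*(-30 - 5*(-1)))*4)*6 = ((3*(-30 + 5))*4)*6 = ((3*(-25))*4)*6 = -75*4*6 = -300*6 = -1800)
f = 78/7 (f = 312*(1/28) = 78/7 ≈ 11.143)
(74 - d)*f = (74 - 1*(-1800))*(78/7) = (74 + 1800)*(78/7) = 1874*(78/7) = 146172/7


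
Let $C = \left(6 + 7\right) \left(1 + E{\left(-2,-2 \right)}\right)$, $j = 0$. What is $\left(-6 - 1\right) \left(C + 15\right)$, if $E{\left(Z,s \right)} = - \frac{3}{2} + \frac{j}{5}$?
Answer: $- \frac{119}{2} \approx -59.5$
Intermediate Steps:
$E{\left(Z,s \right)} = - \frac{3}{2}$ ($E{\left(Z,s \right)} = - \frac{3}{2} + \frac{0}{5} = \left(-3\right) \frac{1}{2} + 0 \cdot \frac{1}{5} = - \frac{3}{2} + 0 = - \frac{3}{2}$)
$C = - \frac{13}{2}$ ($C = \left(6 + 7\right) \left(1 - \frac{3}{2}\right) = 13 \left(- \frac{1}{2}\right) = - \frac{13}{2} \approx -6.5$)
$\left(-6 - 1\right) \left(C + 15\right) = \left(-6 - 1\right) \left(- \frac{13}{2} + 15\right) = \left(-6 - 1\right) \frac{17}{2} = \left(-7\right) \frac{17}{2} = - \frac{119}{2}$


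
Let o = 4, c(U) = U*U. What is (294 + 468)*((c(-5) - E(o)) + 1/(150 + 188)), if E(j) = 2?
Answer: 2962275/169 ≈ 17528.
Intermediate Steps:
c(U) = U**2
(294 + 468)*((c(-5) - E(o)) + 1/(150 + 188)) = (294 + 468)*(((-5)**2 - 1*2) + 1/(150 + 188)) = 762*((25 - 2) + 1/338) = 762*(23 + 1/338) = 762*(7775/338) = 2962275/169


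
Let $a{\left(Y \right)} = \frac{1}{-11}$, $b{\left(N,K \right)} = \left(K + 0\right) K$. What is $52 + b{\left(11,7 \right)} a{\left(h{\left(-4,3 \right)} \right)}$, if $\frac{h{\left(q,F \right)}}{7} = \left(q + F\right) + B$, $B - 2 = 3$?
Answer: $\frac{523}{11} \approx 47.545$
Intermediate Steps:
$B = 5$ ($B = 2 + 3 = 5$)
$h{\left(q,F \right)} = 35 + 7 F + 7 q$ ($h{\left(q,F \right)} = 7 \left(\left(q + F\right) + 5\right) = 7 \left(\left(F + q\right) + 5\right) = 7 \left(5 + F + q\right) = 35 + 7 F + 7 q$)
$b{\left(N,K \right)} = K^{2}$ ($b{\left(N,K \right)} = K K = K^{2}$)
$a{\left(Y \right)} = - \frac{1}{11}$
$52 + b{\left(11,7 \right)} a{\left(h{\left(-4,3 \right)} \right)} = 52 + 7^{2} \left(- \frac{1}{11}\right) = 52 + 49 \left(- \frac{1}{11}\right) = 52 - \frac{49}{11} = \frac{523}{11}$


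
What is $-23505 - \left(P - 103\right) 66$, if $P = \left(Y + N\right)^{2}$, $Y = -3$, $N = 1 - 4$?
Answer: $-19083$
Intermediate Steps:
$N = -3$ ($N = 1 - 4 = -3$)
$P = 36$ ($P = \left(-3 - 3\right)^{2} = \left(-6\right)^{2} = 36$)
$-23505 - \left(P - 103\right) 66 = -23505 - \left(36 - 103\right) 66 = -23505 - \left(-67\right) 66 = -23505 - -4422 = -23505 + 4422 = -19083$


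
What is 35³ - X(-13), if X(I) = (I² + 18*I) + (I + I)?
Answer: 42966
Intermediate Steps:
X(I) = I² + 20*I (X(I) = (I² + 18*I) + 2*I = I² + 20*I)
35³ - X(-13) = 35³ - (-13)*(20 - 13) = 42875 - (-13)*7 = 42875 - 1*(-91) = 42875 + 91 = 42966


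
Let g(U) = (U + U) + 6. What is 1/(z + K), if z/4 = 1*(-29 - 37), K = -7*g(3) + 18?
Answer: -1/330 ≈ -0.0030303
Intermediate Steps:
g(U) = 6 + 2*U (g(U) = 2*U + 6 = 6 + 2*U)
K = -66 (K = -7*(6 + 2*3) + 18 = -7*(6 + 6) + 18 = -7*12 + 18 = -84 + 18 = -66)
z = -264 (z = 4*(1*(-29 - 37)) = 4*(1*(-66)) = 4*(-66) = -264)
1/(z + K) = 1/(-264 - 66) = 1/(-330) = -1/330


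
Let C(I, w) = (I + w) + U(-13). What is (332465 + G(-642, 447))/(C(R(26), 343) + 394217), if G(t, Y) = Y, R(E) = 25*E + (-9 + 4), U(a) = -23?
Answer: 166456/197591 ≈ 0.84243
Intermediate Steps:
R(E) = -5 + 25*E (R(E) = 25*E - 5 = -5 + 25*E)
C(I, w) = -23 + I + w (C(I, w) = (I + w) - 23 = -23 + I + w)
(332465 + G(-642, 447))/(C(R(26), 343) + 394217) = (332465 + 447)/((-23 + (-5 + 25*26) + 343) + 394217) = 332912/((-23 + (-5 + 650) + 343) + 394217) = 332912/((-23 + 645 + 343) + 394217) = 332912/(965 + 394217) = 332912/395182 = 332912*(1/395182) = 166456/197591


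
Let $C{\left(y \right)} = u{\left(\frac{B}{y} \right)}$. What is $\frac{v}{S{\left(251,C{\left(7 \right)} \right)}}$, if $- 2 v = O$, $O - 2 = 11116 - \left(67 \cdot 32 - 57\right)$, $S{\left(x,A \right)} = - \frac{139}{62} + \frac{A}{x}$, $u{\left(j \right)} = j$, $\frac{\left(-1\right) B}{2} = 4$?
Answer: $\frac{491891477}{244719} \approx 2010.0$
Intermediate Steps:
$B = -8$ ($B = \left(-2\right) 4 = -8$)
$C{\left(y \right)} = - \frac{8}{y}$
$S{\left(x,A \right)} = - \frac{139}{62} + \frac{A}{x}$ ($S{\left(x,A \right)} = \left(-139\right) \frac{1}{62} + \frac{A}{x} = - \frac{139}{62} + \frac{A}{x}$)
$O = 9031$ ($O = 2 + \left(11116 - \left(67 \cdot 32 - 57\right)\right) = 2 + \left(11116 - \left(2144 - 57\right)\right) = 2 + \left(11116 - 2087\right) = 2 + 9029 = 9031$)
$v = - \frac{9031}{2}$ ($v = \left(- \frac{1}{2}\right) 9031 = - \frac{9031}{2} \approx -4515.5$)
$\frac{v}{S{\left(251,C{\left(7 \right)} \right)}} = - \frac{9031}{2 \left(- \frac{139}{62} + \frac{\left(-8\right) \frac{1}{7}}{251}\right)} = - \frac{9031}{2 \left(- \frac{139}{62} + \left(-8\right) \frac{1}{7} \cdot \frac{1}{251}\right)} = - \frac{9031}{2 \left(- \frac{139}{62} - \frac{8}{1757}\right)} = - \frac{9031}{2 \left(- \frac{244719}{108934}\right)} = \left(- \frac{9031}{2}\right) \left(- \frac{108934}{244719}\right) = \frac{491891477}{244719}$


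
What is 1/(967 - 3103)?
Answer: -1/2136 ≈ -0.00046816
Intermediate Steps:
1/(967 - 3103) = 1/(-2136) = -1/2136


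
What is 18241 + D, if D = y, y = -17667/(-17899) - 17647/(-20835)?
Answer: 6803221010863/372925665 ≈ 18243.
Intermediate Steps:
y = 683955598/372925665 (y = -17667*(-1/17899) - 17647*(-1/20835) = 17667/17899 + 17647/20835 = 683955598/372925665 ≈ 1.8340)
D = 683955598/372925665 ≈ 1.8340
18241 + D = 18241 + 683955598/372925665 = 6803221010863/372925665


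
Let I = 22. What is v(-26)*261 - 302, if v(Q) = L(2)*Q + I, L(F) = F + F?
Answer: -21704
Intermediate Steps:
L(F) = 2*F
v(Q) = 22 + 4*Q (v(Q) = (2*2)*Q + 22 = 4*Q + 22 = 22 + 4*Q)
v(-26)*261 - 302 = (22 + 4*(-26))*261 - 302 = (22 - 104)*261 - 302 = -82*261 - 302 = -21402 - 302 = -21704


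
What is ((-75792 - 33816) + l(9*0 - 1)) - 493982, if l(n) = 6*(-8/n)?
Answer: -603542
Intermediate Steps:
l(n) = -48/n
((-75792 - 33816) + l(9*0 - 1)) - 493982 = ((-75792 - 33816) - 48/(9*0 - 1)) - 493982 = (-109608 - 48/(0 - 1)) - 493982 = (-109608 - 48/(-1)) - 493982 = (-109608 - 48*(-1)) - 493982 = (-109608 + 48) - 493982 = -109560 - 493982 = -603542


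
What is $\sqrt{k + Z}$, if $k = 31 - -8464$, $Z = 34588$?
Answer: $3 \sqrt{4787} \approx 207.56$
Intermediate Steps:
$k = 8495$ ($k = 31 + 8464 = 8495$)
$\sqrt{k + Z} = \sqrt{8495 + 34588} = \sqrt{43083} = 3 \sqrt{4787}$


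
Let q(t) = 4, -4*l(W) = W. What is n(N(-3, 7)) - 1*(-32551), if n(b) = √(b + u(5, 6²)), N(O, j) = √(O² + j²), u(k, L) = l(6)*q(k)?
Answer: 32551 + √(-6 + √58) ≈ 32552.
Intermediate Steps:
l(W) = -W/4
u(k, L) = -6 (u(k, L) = -¼*6*4 = -3/2*4 = -6)
n(b) = √(-6 + b) (n(b) = √(b - 6) = √(-6 + b))
n(N(-3, 7)) - 1*(-32551) = √(-6 + √((-3)² + 7²)) - 1*(-32551) = √(-6 + √(9 + 49)) + 32551 = √(-6 + √58) + 32551 = 32551 + √(-6 + √58)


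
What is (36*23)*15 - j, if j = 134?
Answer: 12286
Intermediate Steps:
(36*23)*15 - j = (36*23)*15 - 1*134 = 828*15 - 134 = 12420 - 134 = 12286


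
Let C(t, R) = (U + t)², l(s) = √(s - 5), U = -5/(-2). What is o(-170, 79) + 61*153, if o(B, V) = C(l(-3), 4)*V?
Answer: 36779/4 + 790*I*√2 ≈ 9194.8 + 1117.2*I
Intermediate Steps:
U = 5/2 (U = -5*(-½) = 5/2 ≈ 2.5000)
l(s) = √(-5 + s)
C(t, R) = (5/2 + t)²
o(B, V) = V*(5 + 4*I*√2)²/4 (o(B, V) = ((5 + 2*√(-5 - 3))²/4)*V = ((5 + 2*√(-8))²/4)*V = ((5 + 2*(2*I*√2))²/4)*V = ((5 + 4*I*√2)²/4)*V = V*(5 + 4*I*√2)²/4)
o(-170, 79) + 61*153 = (¼)*79*(-7 + 40*I*√2) + 61*153 = (-553/4 + 790*I*√2) + 9333 = 36779/4 + 790*I*√2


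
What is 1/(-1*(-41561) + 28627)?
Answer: 1/70188 ≈ 1.4247e-5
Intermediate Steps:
1/(-1*(-41561) + 28627) = 1/(41561 + 28627) = 1/70188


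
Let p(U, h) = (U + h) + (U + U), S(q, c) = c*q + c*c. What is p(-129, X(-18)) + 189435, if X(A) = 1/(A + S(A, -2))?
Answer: 4159057/22 ≈ 1.8905e+5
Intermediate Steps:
S(q, c) = c² + c*q (S(q, c) = c*q + c² = c² + c*q)
X(A) = 1/(4 - A) (X(A) = 1/(A - 2*(-2 + A)) = 1/(A + (4 - 2*A)) = 1/(4 - A))
p(U, h) = h + 3*U (p(U, h) = (U + h) + 2*U = h + 3*U)
p(-129, X(-18)) + 189435 = (1/(4 - 1*(-18)) + 3*(-129)) + 189435 = (1/(4 + 18) - 387) + 189435 = (1/22 - 387) + 189435 = -8513/22 + 189435 = 4159057/22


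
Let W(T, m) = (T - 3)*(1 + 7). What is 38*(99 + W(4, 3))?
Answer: 4066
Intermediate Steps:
W(T, m) = -24 + 8*T (W(T, m) = (-3 + T)*8 = -24 + 8*T)
38*(99 + W(4, 3)) = 38*(99 + (-24 + 8*4)) = 38*(99 + (-24 + 32)) = 38*(99 + 8) = 38*107 = 4066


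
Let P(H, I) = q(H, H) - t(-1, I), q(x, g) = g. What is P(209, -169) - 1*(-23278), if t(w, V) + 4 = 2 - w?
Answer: 23488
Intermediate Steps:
t(w, V) = -2 - w (t(w, V) = -4 + (2 - w) = -2 - w)
P(H, I) = 1 + H (P(H, I) = H - (-2 - 1*(-1)) = H - (-2 + 1) = H - 1*(-1) = H + 1 = 1 + H)
P(209, -169) - 1*(-23278) = (1 + 209) - 1*(-23278) = 210 + 23278 = 23488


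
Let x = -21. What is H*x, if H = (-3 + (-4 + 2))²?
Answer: -525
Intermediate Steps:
H = 25 (H = (-3 - 2)² = (-5)² = 25)
H*x = 25*(-21) = -525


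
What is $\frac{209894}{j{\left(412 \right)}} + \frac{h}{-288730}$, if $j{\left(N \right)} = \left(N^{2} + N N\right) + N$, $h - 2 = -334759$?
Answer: $\frac{4359664973}{2453483175} \approx 1.7769$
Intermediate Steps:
$h = -334757$ ($h = 2 - 334759 = -334757$)
$j{\left(N \right)} = N + 2 N^{2}$ ($j{\left(N \right)} = \left(N^{2} + N^{2}\right) + N = 2 N^{2} + N = N + 2 N^{2}$)
$\frac{209894}{j{\left(412 \right)}} + \frac{h}{-288730} = \frac{209894}{412 \left(1 + 2 \cdot 412\right)} - \frac{334757}{-288730} = \frac{209894}{412 \left(1 + 824\right)} - - \frac{334757}{288730} = \frac{209894}{412 \cdot 825} + \frac{334757}{288730} = \frac{209894}{339900} + \frac{334757}{288730} = 209894 \cdot \frac{1}{339900} + \frac{334757}{288730} = \frac{104947}{169950} + \frac{334757}{288730} = \frac{4359664973}{2453483175}$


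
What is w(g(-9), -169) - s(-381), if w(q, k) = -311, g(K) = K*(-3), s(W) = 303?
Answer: -614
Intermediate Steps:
g(K) = -3*K
w(g(-9), -169) - s(-381) = -311 - 1*303 = -311 - 303 = -614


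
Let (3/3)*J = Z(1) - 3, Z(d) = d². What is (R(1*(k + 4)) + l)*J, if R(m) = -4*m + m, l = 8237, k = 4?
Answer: -16426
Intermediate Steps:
R(m) = -3*m
J = -2 (J = 1² - 3 = 1 - 3 = -2)
(R(1*(k + 4)) + l)*J = (-3*(4 + 4) + 8237)*(-2) = (-3*8 + 8237)*(-2) = (-24 + 8237)*(-2) = 8213*(-2) = -16426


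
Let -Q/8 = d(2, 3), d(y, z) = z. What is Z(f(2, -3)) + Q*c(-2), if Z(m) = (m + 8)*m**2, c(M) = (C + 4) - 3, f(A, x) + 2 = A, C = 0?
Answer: -24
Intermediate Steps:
f(A, x) = -2 + A
Q = -24 (Q = -8*3 = -24)
c(M) = 1 (c(M) = (0 + 4) - 3 = 4 - 3 = 1)
Z(m) = m**2*(8 + m) (Z(m) = (8 + m)*m**2 = m**2*(8 + m))
Z(f(2, -3)) + Q*c(-2) = (-2 + 2)**2*(8 + (-2 + 2)) - 24*1 = 0**2*(8 + 0) - 24 = 0*8 - 24 = 0 - 24 = -24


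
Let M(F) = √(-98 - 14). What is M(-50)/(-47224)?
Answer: -I*√7/11806 ≈ -0.0002241*I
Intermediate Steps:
M(F) = 4*I*√7 (M(F) = √(-112) = 4*I*√7)
M(-50)/(-47224) = (4*I*√7)/(-47224) = (4*I*√7)*(-1/47224) = -I*√7/11806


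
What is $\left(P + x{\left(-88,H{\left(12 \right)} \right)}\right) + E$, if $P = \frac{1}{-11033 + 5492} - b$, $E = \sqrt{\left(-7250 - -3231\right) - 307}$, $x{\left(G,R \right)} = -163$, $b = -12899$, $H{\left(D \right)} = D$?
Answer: $\frac{70570175}{5541} + i \sqrt{4326} \approx 12736.0 + 65.772 i$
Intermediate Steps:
$E = i \sqrt{4326}$ ($E = \sqrt{\left(-7250 + 3231\right) - 307} = \sqrt{-4019 - 307} = \sqrt{-4326} = i \sqrt{4326} \approx 65.772 i$)
$P = \frac{71473358}{5541}$ ($P = \frac{1}{-11033 + 5492} - -12899 = \frac{1}{-5541} + 12899 = - \frac{1}{5541} + 12899 = \frac{71473358}{5541} \approx 12899.0$)
$\left(P + x{\left(-88,H{\left(12 \right)} \right)}\right) + E = \left(\frac{71473358}{5541} - 163\right) + i \sqrt{4326} = \frac{70570175}{5541} + i \sqrt{4326}$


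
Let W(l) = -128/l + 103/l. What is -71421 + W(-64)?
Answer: -4570919/64 ≈ -71421.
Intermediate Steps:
W(l) = -25/l
-71421 + W(-64) = -71421 - 25/(-64) = -71421 - 25*(-1/64) = -71421 + 25/64 = -4570919/64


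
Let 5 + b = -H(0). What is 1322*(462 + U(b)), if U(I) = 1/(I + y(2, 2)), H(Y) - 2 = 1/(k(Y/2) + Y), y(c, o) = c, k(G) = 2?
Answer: 6715760/11 ≈ 6.1052e+5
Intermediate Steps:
H(Y) = 2 + 1/(2 + Y)
b = -15/2 (b = -5 - (5 + 2*0)/(2 + 0) = -5 - (5 + 0)/2 = -5 - 5/2 = -15/2 ≈ -7.5000)
U(I) = 1/(2 + I) (U(I) = 1/(I + 2) = 1/(2 + I))
1322*(462 + U(b)) = 1322*(462 + 1/(2 - 15/2)) = 1322*(462 + 1/(-11/2)) = 1322*(462 - 2/11) = 1322*(5080/11) = 6715760/11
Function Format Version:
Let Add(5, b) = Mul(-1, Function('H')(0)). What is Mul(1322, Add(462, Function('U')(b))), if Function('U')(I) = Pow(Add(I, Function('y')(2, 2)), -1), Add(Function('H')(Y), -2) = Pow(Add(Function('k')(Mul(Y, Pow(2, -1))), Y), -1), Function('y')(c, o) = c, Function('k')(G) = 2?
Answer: Rational(6715760, 11) ≈ 6.1052e+5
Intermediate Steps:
Function('H')(Y) = Add(2, Pow(Add(2, Y), -1))
b = Rational(-15, 2) (b = Add(-5, Mul(-1, Mul(Pow(Add(2, 0), -1), Add(5, Mul(2, 0))))) = Add(-5, Mul(-1, Mul(Pow(2, -1), Add(5, 0)))) = Add(-5, Mul(-1, Mul(Rational(1, 2), 5))) = Add(-5, Mul(-1, Rational(5, 2))) = Add(-5, Rational(-5, 2)) = Rational(-15, 2) ≈ -7.5000)
Function('U')(I) = Pow(Add(2, I), -1) (Function('U')(I) = Pow(Add(I, 2), -1) = Pow(Add(2, I), -1))
Mul(1322, Add(462, Function('U')(b))) = Mul(1322, Add(462, Pow(Add(2, Rational(-15, 2)), -1))) = Mul(1322, Add(462, Pow(Rational(-11, 2), -1))) = Mul(1322, Add(462, Rational(-2, 11))) = Mul(1322, Rational(5080, 11)) = Rational(6715760, 11)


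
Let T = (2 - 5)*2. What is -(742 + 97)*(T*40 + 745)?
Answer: -423695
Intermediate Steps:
T = -6 (T = -3*2 = -6)
-(742 + 97)*(T*40 + 745) = -(742 + 97)*(-6*40 + 745) = -839*(-240 + 745) = -839*505 = -1*423695 = -423695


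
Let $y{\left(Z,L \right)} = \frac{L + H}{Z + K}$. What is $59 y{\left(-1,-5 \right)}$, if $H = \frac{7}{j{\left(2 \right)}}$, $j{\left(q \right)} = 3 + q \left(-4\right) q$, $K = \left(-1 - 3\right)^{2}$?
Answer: $- \frac{1416}{65} \approx -21.785$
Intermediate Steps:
$K = 16$ ($K = \left(-4\right)^{2} = 16$)
$j{\left(q \right)} = 3 - 4 q^{2}$ ($j{\left(q \right)} = 3 + - 4 q q = 3 - 4 q^{2}$)
$H = - \frac{7}{13}$ ($H = \frac{7}{3 - 4 \cdot 2^{2}} = \frac{7}{3 - 16} = \frac{7}{-13} = 7 \left(- \frac{1}{13}\right) = - \frac{7}{13} \approx -0.53846$)
$y{\left(Z,L \right)} = \frac{- \frac{7}{13} + L}{16 + Z}$ ($y{\left(Z,L \right)} = \frac{L - \frac{7}{13}}{Z + 16} = \frac{- \frac{7}{13} + L}{16 + Z}$)
$59 y{\left(-1,-5 \right)} = 59 \frac{- \frac{7}{13} - 5}{16 - 1} = 59 \cdot \frac{1}{15} \left(- \frac{72}{13}\right) = 59 \left(- \frac{24}{65}\right) = - \frac{1416}{65}$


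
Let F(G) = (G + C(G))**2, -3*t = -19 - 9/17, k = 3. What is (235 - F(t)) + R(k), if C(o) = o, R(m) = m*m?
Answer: 193748/2601 ≈ 74.490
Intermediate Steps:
R(m) = m**2
t = 332/51 (t = -(-19 - 9/17)/3 = -1/3*(-332/17) = 332/51 ≈ 6.5098)
F(G) = 4*G**2 (F(G) = (G + G)**2 = (2*G)**2 = 4*G**2)
(235 - F(t)) + R(k) = (235 - 4*(332/51)**2) + 3**2 = (235 - 4*110224/2601) + 9 = (235 - 1*440896/2601) + 9 = (235 - 440896/2601) + 9 = 170339/2601 + 9 = 193748/2601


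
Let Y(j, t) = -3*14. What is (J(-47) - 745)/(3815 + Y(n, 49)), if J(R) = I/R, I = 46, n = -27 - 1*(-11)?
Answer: -35061/177331 ≈ -0.19772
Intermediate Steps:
n = -16 (n = -27 + 11 = -16)
J(R) = 46/R
Y(j, t) = -42
(J(-47) - 745)/(3815 + Y(n, 49)) = (46/(-47) - 745)/(3815 - 42) = (46*(-1/47) - 745)/3773 = (-46/47 - 745)*(1/3773) = -35061/47*1/3773 = -35061/177331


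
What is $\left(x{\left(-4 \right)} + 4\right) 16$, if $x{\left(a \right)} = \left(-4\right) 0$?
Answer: $64$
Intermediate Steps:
$x{\left(a \right)} = 0$
$\left(x{\left(-4 \right)} + 4\right) 16 = \left(0 + 4\right) 16 = 4 \cdot 16 = 64$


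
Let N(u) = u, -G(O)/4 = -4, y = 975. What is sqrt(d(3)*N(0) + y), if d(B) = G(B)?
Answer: 5*sqrt(39) ≈ 31.225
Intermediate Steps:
G(O) = 16 (G(O) = -4*(-4) = 16)
d(B) = 16
sqrt(d(3)*N(0) + y) = sqrt(16*0 + 975) = sqrt(0 + 975) = sqrt(975) = 5*sqrt(39)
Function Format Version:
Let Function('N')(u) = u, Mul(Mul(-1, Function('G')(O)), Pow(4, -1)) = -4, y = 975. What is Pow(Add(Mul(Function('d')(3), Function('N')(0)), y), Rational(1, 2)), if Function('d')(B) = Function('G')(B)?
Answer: Mul(5, Pow(39, Rational(1, 2))) ≈ 31.225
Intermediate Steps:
Function('G')(O) = 16 (Function('G')(O) = Mul(-4, -4) = 16)
Function('d')(B) = 16
Pow(Add(Mul(Function('d')(3), Function('N')(0)), y), Rational(1, 2)) = Pow(Add(Mul(16, 0), 975), Rational(1, 2)) = Pow(Add(0, 975), Rational(1, 2)) = Pow(975, Rational(1, 2)) = Mul(5, Pow(39, Rational(1, 2)))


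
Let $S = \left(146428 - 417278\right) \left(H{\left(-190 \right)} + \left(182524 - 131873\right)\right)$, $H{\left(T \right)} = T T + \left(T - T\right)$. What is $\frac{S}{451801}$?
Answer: $- \frac{3356644050}{64543} \approx -52006.0$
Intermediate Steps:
$H{\left(T \right)} = T^{2}$ ($H{\left(T \right)} = T^{2} + 0 = T^{2}$)
$S = -23496508350$ ($S = \left(146428 - 417278\right) \left(\left(-190\right)^{2} + \left(182524 - 131873\right)\right) = - 270850 \left(36100 + 50651\right) = \left(-270850\right) 86751 = -23496508350$)
$\frac{S}{451801} = - \frac{23496508350}{451801} = \left(-23496508350\right) \frac{1}{451801} = - \frac{3356644050}{64543}$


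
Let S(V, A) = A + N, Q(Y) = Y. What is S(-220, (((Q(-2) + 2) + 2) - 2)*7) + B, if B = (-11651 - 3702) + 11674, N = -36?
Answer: -3715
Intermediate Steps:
S(V, A) = -36 + A (S(V, A) = A - 36 = -36 + A)
B = -3679 (B = -15353 + 11674 = -3679)
S(-220, (((Q(-2) + 2) + 2) - 2)*7) + B = (-36 + (((-2 + 2) + 2) - 2)*7) - 3679 = (-36 + ((0 + 2) - 2)*7) - 3679 = (-36 + (2 - 2)*7) - 3679 = (-36 + 0*7) - 3679 = (-36 + 0) - 3679 = -36 - 3679 = -3715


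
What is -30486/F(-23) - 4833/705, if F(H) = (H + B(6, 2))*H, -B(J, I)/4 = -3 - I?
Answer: -2425123/5405 ≈ -448.68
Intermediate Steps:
B(J, I) = 12 + 4*I (B(J, I) = -4*(-3 - I) = 12 + 4*I)
F(H) = H*(20 + H) (F(H) = (H + (12 + 4*2))*H = (H + (12 + 8))*H = (H + 20)*H = (20 + H)*H = H*(20 + H))
-30486/F(-23) - 4833/705 = -30486*(-1/(23*(20 - 23))) - 4833/705 = -30486/((-23*(-3))) - 4833*1/705 = -30486/69 - 1611/235 = -30486*1/69 - 1611/235 = -10162/23 - 1611/235 = -2425123/5405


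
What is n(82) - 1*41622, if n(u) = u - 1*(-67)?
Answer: -41473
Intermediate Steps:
n(u) = 67 + u (n(u) = u + 67 = 67 + u)
n(82) - 1*41622 = (67 + 82) - 1*41622 = 149 - 41622 = -41473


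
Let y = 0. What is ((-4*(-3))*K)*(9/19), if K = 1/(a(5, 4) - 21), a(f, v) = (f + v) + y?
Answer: -9/19 ≈ -0.47368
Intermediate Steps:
a(f, v) = f + v (a(f, v) = (f + v) + 0 = f + v)
K = -1/12 (K = 1/((5 + 4) - 21) = 1/(9 - 21) = 1/(-12) = -1/12 ≈ -0.083333)
((-4*(-3))*K)*(9/19) = (-4*(-3)*(-1/12))*(9/19) = (12*(-1/12))*(9*(1/19)) = -1*9/19 = -9/19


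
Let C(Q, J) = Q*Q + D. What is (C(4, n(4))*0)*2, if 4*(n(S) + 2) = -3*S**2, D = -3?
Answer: 0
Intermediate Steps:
n(S) = -2 - 3*S**2/4 (n(S) = -2 + (-3*S**2)/4 = -2 - 3*S**2/4)
C(Q, J) = -3 + Q**2 (C(Q, J) = Q*Q - 3 = Q**2 - 3 = -3 + Q**2)
(C(4, n(4))*0)*2 = ((-3 + 4**2)*0)*2 = ((-3 + 16)*0)*2 = (13*0)*2 = 0*2 = 0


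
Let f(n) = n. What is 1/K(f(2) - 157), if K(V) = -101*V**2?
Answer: -1/2426525 ≈ -4.1211e-7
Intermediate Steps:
1/K(f(2) - 157) = 1/(-101*(2 - 157)**2) = 1/(-101*(-155)**2) = 1/(-101*24025) = 1/(-2426525) = -1/2426525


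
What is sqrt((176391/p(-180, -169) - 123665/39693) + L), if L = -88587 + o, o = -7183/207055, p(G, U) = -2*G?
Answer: I*sqrt(3808518234651353765871978)/6574907292 ≈ 296.82*I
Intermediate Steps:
o = -7183/207055 (o = -7183*1/207055 = -7183/207055 ≈ -0.034691)
L = -18342388468/207055 (L = -88587 - 7183/207055 = -18342388468/207055 ≈ -88587.)
sqrt((176391/p(-180, -169) - 123665/39693) + L) = sqrt((176391/((-2*(-180))) - 123665/39693) - 18342388468/207055) = sqrt((176391/360 - 123665*1/39693) - 18342388468/207055) = sqrt((176391*(1/360) - 123665/39693) - 18342388468/207055) = sqrt((19599/40 - 123665/39693) - 18342388468/207055) = sqrt(772996507/1587720 - 18342388468/207055) = sqrt(-1158500969066243/13149814584) = I*sqrt(3808518234651353765871978)/6574907292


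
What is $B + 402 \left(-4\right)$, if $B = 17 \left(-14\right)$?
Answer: $-1846$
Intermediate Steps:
$B = -238$
$B + 402 \left(-4\right) = -238 + 402 \left(-4\right) = -238 - 1608 = -1846$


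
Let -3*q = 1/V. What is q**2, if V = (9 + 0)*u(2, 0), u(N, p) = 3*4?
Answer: 1/104976 ≈ 9.5260e-6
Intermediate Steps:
u(N, p) = 12
V = 108 (V = (9 + 0)*12 = 9*12 = 108)
q = -1/324 (q = -1/3/108 = -1/3*1/108 = -1/324 ≈ -0.0030864)
q**2 = (-1/324)**2 = 1/104976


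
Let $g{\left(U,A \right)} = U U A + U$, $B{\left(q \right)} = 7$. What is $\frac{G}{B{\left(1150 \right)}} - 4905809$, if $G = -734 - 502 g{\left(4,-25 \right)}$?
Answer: $-4877515$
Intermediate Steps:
$g{\left(U,A \right)} = U + A U^{2}$ ($g{\left(U,A \right)} = U^{2} A + U = A U^{2} + U = U + A U^{2}$)
$G = 198058$ ($G = -734 - 502 \cdot 4 \left(1 - 100\right) = -734 - 502 \cdot 4 \left(-99\right) = -734 - -198792 = -734 + 198792 = 198058$)
$\frac{G}{B{\left(1150 \right)}} - 4905809 = \frac{198058}{7} - 4905809 = 198058 \cdot \frac{1}{7} - 4905809 = 28294 - 4905809 = -4877515$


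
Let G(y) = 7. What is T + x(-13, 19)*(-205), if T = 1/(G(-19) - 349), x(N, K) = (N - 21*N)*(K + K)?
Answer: -692686801/342 ≈ -2.0254e+6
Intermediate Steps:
x(N, K) = -40*K*N (x(N, K) = (-20*N)*(2*K) = -40*K*N)
T = -1/342 (T = 1/(7 - 349) = 1/(-342) = -1/342 ≈ -0.0029240)
T + x(-13, 19)*(-205) = -1/342 - 40*19*(-13)*(-205) = -1/342 + 9880*(-205) = -1/342 - 2025400 = -692686801/342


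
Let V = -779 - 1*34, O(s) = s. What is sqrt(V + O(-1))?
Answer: I*sqrt(814) ≈ 28.531*I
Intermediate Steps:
V = -813 (V = -779 - 34 = -813)
sqrt(V + O(-1)) = sqrt(-813 - 1) = sqrt(-814) = I*sqrt(814)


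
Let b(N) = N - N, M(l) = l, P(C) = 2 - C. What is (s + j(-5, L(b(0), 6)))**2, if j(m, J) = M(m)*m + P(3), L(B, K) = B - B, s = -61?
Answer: 1369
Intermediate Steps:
b(N) = 0
L(B, K) = 0
j(m, J) = -1 + m**2 (j(m, J) = m*m + (2 - 1*3) = m**2 + (2 - 3) = m**2 - 1 = -1 + m**2)
(s + j(-5, L(b(0), 6)))**2 = (-61 + (-1 + (-5)**2))**2 = (-61 + (-1 + 25))**2 = (-61 + 24)**2 = (-37)**2 = 1369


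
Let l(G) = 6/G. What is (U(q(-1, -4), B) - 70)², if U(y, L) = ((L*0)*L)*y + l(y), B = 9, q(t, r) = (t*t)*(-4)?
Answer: 20449/4 ≈ 5112.3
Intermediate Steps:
q(t, r) = -4*t² (q(t, r) = t²*(-4) = -4*t²)
U(y, L) = 6/y (U(y, L) = ((L*0)*L)*y + 6/y = (0*L)*y + 6/y = 0*y + 6/y = 0 + 6/y = 6/y)
(U(q(-1, -4), B) - 70)² = (6/((-4*(-1)²)) - 70)² = (6/((-4*1)) - 70)² = (6/(-4) - 70)² = (6*(-¼) - 70)² = (-3/2 - 70)² = (-143/2)² = 20449/4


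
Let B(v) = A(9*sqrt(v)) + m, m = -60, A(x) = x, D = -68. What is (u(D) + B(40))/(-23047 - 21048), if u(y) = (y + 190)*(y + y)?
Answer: 16652/44095 - 18*sqrt(10)/44095 ≈ 0.37635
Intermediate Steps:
u(y) = 2*y*(190 + y) (u(y) = (190 + y)*(2*y) = 2*y*(190 + y))
B(v) = -60 + 9*sqrt(v) (B(v) = 9*sqrt(v) - 60 = -60 + 9*sqrt(v))
(u(D) + B(40))/(-23047 - 21048) = (2*(-68)*(190 - 68) + (-60 + 9*sqrt(40)))/(-23047 - 21048) = (2*(-68)*122 + (-60 + 9*(2*sqrt(10))))/(-44095) = (-16592 + (-60 + 18*sqrt(10)))*(-1/44095) = (-16652 + 18*sqrt(10))*(-1/44095) = 16652/44095 - 18*sqrt(10)/44095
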